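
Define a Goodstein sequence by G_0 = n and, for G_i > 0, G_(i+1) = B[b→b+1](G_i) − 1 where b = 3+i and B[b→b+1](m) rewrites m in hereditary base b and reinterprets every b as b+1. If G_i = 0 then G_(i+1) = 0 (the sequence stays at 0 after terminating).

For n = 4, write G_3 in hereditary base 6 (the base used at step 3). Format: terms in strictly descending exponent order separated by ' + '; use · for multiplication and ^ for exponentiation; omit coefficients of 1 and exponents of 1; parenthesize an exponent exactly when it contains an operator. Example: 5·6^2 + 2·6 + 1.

base 3: 4 = 3 + 1; at 4: 4 + 1 = 5; next = 4
base 4: 4 = 4; at 5: 5 = 5; next = 4
base 5: 4 = 4; at 6: 4 = 4; next = 3
base 6: 3 = 3; at 7: 3 = 3; next = 2

3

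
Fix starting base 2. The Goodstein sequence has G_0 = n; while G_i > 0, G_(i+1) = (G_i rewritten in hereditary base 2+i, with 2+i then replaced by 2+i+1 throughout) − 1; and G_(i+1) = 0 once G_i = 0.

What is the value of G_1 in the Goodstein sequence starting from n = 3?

G_0 = 3. HB_2(3) = 2 + 1. Bump = 4. G_1 = 3.
G_1 = 3. HB_3(3) = 3. Bump = 4. G_2 = 3.

3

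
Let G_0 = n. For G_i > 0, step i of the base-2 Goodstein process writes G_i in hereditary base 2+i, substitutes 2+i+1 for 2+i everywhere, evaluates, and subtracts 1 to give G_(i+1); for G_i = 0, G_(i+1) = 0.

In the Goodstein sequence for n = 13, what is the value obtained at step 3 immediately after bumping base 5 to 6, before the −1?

i=0: 13 = 2^(2 + 1) + 2^2 + 1 (b=2); 2→3: 3^(3 + 1) + 3^3 + 1 = 109; 109−1 = 108
i=1: 108 = 3^(3 + 1) + 3^3 (b=3); 3→4: 4^(4 + 1) + 4^4 = 1280; 1280−1 = 1279
i=2: 1279 = 4^(4 + 1) + 3·4^3 + 3·4^2 + 3·4 + 3 (b=4); 4→5: 5^(5 + 1) + 3·5^3 + 3·5^2 + 3·5 + 3 = 16093; 16093−1 = 16092

280712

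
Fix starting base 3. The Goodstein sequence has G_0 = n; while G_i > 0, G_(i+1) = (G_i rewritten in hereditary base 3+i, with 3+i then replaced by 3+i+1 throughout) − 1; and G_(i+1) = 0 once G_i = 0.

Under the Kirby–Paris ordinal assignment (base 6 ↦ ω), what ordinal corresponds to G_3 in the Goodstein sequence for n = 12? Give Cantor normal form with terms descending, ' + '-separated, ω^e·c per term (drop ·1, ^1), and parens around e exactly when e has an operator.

ω^2 + 1

i=0: 12 = 3^2 + 3 (b=3); 3→4: 4^2 + 4 = 20; 20−1 = 19
i=1: 19 = 4^2 + 3 (b=4); 4→5: 5^2 + 3 = 28; 28−1 = 27
i=2: 27 = 5^2 + 2 (b=5); 5→6: 6^2 + 2 = 38; 38−1 = 37
i=3: 37 = 6^2 + 1 (b=6); 6→7: 7^2 + 1 = 50; 50−1 = 49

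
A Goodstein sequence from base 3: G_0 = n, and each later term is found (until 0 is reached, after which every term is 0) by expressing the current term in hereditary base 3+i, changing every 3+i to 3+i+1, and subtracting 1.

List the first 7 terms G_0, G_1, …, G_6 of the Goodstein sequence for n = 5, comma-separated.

i=0: 5 = 3 + 2 (b=3); 3→4: 4 + 2 = 6; 6−1 = 5
i=1: 5 = 4 + 1 (b=4); 4→5: 5 + 1 = 6; 6−1 = 5
i=2: 5 = 5 (b=5); 5→6: 6 = 6; 6−1 = 5
i=3: 5 = 5 (b=6); 6→7: 5 = 5; 5−1 = 4
i=4: 4 = 4 (b=7); 7→8: 4 = 4; 4−1 = 3
i=5: 3 = 3 (b=8); 8→9: 3 = 3; 3−1 = 2

5, 5, 5, 5, 4, 3, 2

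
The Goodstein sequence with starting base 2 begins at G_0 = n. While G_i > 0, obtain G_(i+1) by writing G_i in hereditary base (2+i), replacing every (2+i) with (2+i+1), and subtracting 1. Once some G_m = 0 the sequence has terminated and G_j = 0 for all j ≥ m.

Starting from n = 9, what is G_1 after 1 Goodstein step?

G_0 = 9. HB_2(9) = 2^(2 + 1) + 1. Bump = 82. G_1 = 81.
G_1 = 81. HB_3(81) = 3^(3 + 1). Bump = 1024. G_2 = 1023.

81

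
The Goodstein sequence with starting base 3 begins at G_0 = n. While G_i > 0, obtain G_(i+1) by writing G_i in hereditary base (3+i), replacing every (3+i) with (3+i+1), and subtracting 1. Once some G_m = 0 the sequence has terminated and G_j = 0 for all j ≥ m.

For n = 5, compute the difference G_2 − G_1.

0

(0) 5|_3 = 3 + 2 ↦ 4 + 2|_4 = 6 ⇒ 5
(1) 5|_4 = 4 + 1 ↦ 5 + 1|_5 = 6 ⇒ 5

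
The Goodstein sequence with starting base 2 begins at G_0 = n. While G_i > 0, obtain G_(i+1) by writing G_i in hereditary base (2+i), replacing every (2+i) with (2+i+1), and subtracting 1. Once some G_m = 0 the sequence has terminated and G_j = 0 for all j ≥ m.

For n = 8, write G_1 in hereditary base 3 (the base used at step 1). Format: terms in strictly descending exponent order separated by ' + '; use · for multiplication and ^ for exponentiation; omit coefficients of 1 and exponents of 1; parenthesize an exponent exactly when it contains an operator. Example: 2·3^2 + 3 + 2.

step 0: 8 = 2^(2 + 1); sub 3 for 2: 3^(3 + 1); = 81; G_1 = 81−1 = 80
step 1: 80 = 2·3^3 + 2·3^2 + 2·3 + 2; sub 4 for 3: 2·4^4 + 2·4^2 + 2·4 + 2; = 554; G_2 = 554−1 = 553

2·3^3 + 2·3^2 + 2·3 + 2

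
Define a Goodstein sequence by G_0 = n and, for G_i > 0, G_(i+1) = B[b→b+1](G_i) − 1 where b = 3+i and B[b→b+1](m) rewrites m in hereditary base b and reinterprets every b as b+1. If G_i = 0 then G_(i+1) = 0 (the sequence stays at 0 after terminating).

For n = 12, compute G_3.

37

G_0 = 12. HB_3(12) = 3^2 + 3. Bump = 20. G_1 = 19.
G_1 = 19. HB_4(19) = 4^2 + 3. Bump = 28. G_2 = 27.
G_2 = 27. HB_5(27) = 5^2 + 2. Bump = 38. G_3 = 37.
G_3 = 37. HB_6(37) = 6^2 + 1. Bump = 50. G_4 = 49.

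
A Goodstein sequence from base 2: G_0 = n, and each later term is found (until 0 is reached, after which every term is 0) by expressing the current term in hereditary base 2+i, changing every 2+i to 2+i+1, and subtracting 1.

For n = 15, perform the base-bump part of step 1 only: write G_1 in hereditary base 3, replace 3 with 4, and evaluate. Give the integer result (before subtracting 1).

G_0=15  [base 2] 2^(2 + 1) + 2^2 + 2 + 1  →[2↦3]→  3^(3 + 1) + 3^3 + 3 + 1 = 112  −1 ⇒ G_1=111
G_1=111  [base 3] 3^(3 + 1) + 3^3 + 3  →[3↦4]→  4^(4 + 1) + 4^4 + 4 = 1284  −1 ⇒ G_2=1283

1284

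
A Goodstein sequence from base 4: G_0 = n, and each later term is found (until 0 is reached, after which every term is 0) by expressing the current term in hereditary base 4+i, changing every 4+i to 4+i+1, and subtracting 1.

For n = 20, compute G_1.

29

[0] 20 ≡ 4^2 + 4 (base 4). Lift 5: 30. −1: 29.
[1] 29 ≡ 5^2 + 4 (base 5). Lift 6: 40. −1: 39.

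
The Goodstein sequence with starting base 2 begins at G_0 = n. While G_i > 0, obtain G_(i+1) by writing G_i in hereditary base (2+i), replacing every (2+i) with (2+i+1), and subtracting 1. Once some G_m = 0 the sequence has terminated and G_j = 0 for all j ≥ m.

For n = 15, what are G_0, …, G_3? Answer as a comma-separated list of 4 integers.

15, 111, 1283, 18752

[0] 15 ≡ 2^(2 + 1) + 2^2 + 2 + 1 (base 2). Lift 3: 112. −1: 111.
[1] 111 ≡ 3^(3 + 1) + 3^3 + 3 (base 3). Lift 4: 1284. −1: 1283.
[2] 1283 ≡ 4^(4 + 1) + 4^4 + 3 (base 4). Lift 5: 18753. −1: 18752.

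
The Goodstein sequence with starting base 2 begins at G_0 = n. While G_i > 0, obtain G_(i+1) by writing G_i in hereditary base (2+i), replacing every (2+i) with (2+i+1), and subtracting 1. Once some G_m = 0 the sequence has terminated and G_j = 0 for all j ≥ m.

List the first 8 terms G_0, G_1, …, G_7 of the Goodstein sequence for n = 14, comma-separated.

14, 110, 1281, 18750, 326591, 5862840, 134404971, 3487116548

step 0: 14 = 2^(2 + 1) + 2^2 + 2; sub 3 for 2: 3^(3 + 1) + 3^3 + 3; = 111; G_1 = 111−1 = 110
step 1: 110 = 3^(3 + 1) + 3^3 + 2; sub 4 for 3: 4^(4 + 1) + 4^4 + 2; = 1282; G_2 = 1282−1 = 1281
step 2: 1281 = 4^(4 + 1) + 4^4 + 1; sub 5 for 4: 5^(5 + 1) + 5^5 + 1; = 18751; G_3 = 18751−1 = 18750
step 3: 18750 = 5^(5 + 1) + 5^5; sub 6 for 5: 6^(6 + 1) + 6^6; = 326592; G_4 = 326592−1 = 326591
step 4: 326591 = 6^(6 + 1) + 5·6^5 + 5·6^4 + 5·6^3 + 5·6^2 + 5·6 + 5; sub 7 for 6: 7^(7 + 1) + 5·7^5 + 5·7^4 + 5·7^3 + 5·7^2 + 5·7 + 5; = 5862841; G_5 = 5862841−1 = 5862840
step 5: 5862840 = 7^(7 + 1) + 5·7^5 + 5·7^4 + 5·7^3 + 5·7^2 + 5·7 + 4; sub 8 for 7: 8^(8 + 1) + 5·8^5 + 5·8^4 + 5·8^3 + 5·8^2 + 5·8 + 4; = 134404972; G_6 = 134404972−1 = 134404971
step 6: 134404971 = 8^(8 + 1) + 5·8^5 + 5·8^4 + 5·8^3 + 5·8^2 + 5·8 + 3; sub 9 for 8: 9^(9 + 1) + 5·9^5 + 5·9^4 + 5·9^3 + 5·9^2 + 5·9 + 3; = 3487116549; G_7 = 3487116549−1 = 3487116548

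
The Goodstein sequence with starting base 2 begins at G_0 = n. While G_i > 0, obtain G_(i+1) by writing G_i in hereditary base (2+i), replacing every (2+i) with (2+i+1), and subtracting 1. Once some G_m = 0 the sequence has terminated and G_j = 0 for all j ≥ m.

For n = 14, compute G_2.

1281

14 —HB2→ 2^(2 + 1) + 2^2 + 2 —bump→ 3^(3 + 1) + 3^3 + 3 = 111 —(−1)→ 110
110 —HB3→ 3^(3 + 1) + 3^3 + 2 —bump→ 4^(4 + 1) + 4^4 + 2 = 1282 —(−1)→ 1281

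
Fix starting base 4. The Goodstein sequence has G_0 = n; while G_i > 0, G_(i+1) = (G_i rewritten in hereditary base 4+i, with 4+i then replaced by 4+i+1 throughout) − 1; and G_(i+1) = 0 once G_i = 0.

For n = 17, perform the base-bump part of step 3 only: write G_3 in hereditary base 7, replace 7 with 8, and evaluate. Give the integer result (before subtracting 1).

44

step 0: 17 = 4^2 + 1; sub 5 for 4: 5^2 + 1; = 26; G_1 = 26−1 = 25
step 1: 25 = 5^2; sub 6 for 5: 6^2; = 36; G_2 = 36−1 = 35
step 2: 35 = 5·6 + 5; sub 7 for 6: 5·7 + 5; = 40; G_3 = 40−1 = 39
step 3: 39 = 5·7 + 4; sub 8 for 7: 5·8 + 4; = 44; G_4 = 44−1 = 43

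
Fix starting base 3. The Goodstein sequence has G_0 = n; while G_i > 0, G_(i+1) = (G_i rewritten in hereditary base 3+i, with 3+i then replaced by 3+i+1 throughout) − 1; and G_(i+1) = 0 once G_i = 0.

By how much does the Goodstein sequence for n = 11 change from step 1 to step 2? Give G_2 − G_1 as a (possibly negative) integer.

8

(0) 11|_3 = 3^2 + 2 ↦ 4^2 + 2|_4 = 18 ⇒ 17
(1) 17|_4 = 4^2 + 1 ↦ 5^2 + 1|_5 = 26 ⇒ 25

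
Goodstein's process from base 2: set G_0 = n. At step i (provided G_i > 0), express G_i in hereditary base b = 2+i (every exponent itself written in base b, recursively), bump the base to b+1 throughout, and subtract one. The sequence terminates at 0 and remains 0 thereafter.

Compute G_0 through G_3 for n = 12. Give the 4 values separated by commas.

12, 107, 1065, 15685

i=0: 12 = 2^(2 + 1) + 2^2 (b=2); 2→3: 3^(3 + 1) + 3^3 = 108; 108−1 = 107
i=1: 107 = 3^(3 + 1) + 2·3^2 + 2·3 + 2 (b=3); 3→4: 4^(4 + 1) + 2·4^2 + 2·4 + 2 = 1066; 1066−1 = 1065
i=2: 1065 = 4^(4 + 1) + 2·4^2 + 2·4 + 1 (b=4); 4→5: 5^(5 + 1) + 2·5^2 + 2·5 + 1 = 15686; 15686−1 = 15685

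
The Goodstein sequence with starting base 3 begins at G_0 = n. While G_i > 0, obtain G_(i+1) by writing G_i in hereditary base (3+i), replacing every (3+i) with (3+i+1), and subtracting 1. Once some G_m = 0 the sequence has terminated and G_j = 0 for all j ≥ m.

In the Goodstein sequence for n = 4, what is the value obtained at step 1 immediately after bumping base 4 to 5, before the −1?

G_0 = 4. HB_3(4) = 3 + 1. Bump = 5. G_1 = 4.
G_1 = 4. HB_4(4) = 4. Bump = 5. G_2 = 4.

5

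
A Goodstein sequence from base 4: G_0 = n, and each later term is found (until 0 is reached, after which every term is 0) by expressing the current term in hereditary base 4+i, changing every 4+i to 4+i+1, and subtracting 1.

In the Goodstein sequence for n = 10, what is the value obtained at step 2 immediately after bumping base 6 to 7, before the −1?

[0] 10 ≡ 2·4 + 2 (base 4). Lift 5: 12. −1: 11.
[1] 11 ≡ 2·5 + 1 (base 5). Lift 6: 13. −1: 12.
[2] 12 ≡ 2·6 (base 6). Lift 7: 14. −1: 13.

14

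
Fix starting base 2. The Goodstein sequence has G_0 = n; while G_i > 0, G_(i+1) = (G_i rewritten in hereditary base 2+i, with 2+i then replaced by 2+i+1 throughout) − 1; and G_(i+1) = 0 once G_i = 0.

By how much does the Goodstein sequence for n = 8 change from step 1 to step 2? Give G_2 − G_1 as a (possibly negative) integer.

473

[0] 8 ≡ 2^(2 + 1) (base 2). Lift 3: 81. −1: 80.
[1] 80 ≡ 2·3^3 + 2·3^2 + 2·3 + 2 (base 3). Lift 4: 554. −1: 553.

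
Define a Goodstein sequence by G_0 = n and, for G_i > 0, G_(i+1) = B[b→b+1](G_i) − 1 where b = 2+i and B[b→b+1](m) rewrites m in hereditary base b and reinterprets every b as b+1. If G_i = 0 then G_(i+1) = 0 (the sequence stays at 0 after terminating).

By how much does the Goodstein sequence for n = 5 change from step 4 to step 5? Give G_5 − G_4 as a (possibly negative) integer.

422

base 2: 5 = 2^2 + 1; at 3: 3^3 + 1 = 28; next = 27
base 3: 27 = 3^3; at 4: 4^4 = 256; next = 255
base 4: 255 = 3·4^3 + 3·4^2 + 3·4 + 3; at 5: 3·5^3 + 3·5^2 + 3·5 + 3 = 468; next = 467
base 5: 467 = 3·5^3 + 3·5^2 + 3·5 + 2; at 6: 3·6^3 + 3·6^2 + 3·6 + 2 = 776; next = 775
base 6: 775 = 3·6^3 + 3·6^2 + 3·6 + 1; at 7: 3·7^3 + 3·7^2 + 3·7 + 1 = 1198; next = 1197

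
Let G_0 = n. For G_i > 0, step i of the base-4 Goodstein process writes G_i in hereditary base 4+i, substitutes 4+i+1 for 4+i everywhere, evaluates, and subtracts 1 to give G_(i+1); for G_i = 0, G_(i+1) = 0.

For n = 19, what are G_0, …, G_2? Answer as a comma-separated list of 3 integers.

G_0=19  [base 4] 4^2 + 3  →[4↦5]→  5^2 + 3 = 28  −1 ⇒ G_1=27
G_1=27  [base 5] 5^2 + 2  →[5↦6]→  6^2 + 2 = 38  −1 ⇒ G_2=37

19, 27, 37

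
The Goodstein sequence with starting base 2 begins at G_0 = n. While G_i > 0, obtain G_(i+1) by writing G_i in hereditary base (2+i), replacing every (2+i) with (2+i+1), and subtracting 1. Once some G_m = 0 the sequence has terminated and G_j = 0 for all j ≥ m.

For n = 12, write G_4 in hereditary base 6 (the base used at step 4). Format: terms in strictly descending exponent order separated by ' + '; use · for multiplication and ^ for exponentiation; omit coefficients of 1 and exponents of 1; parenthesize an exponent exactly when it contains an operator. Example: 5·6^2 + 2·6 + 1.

i=0: 12 = 2^(2 + 1) + 2^2 (b=2); 2→3: 3^(3 + 1) + 3^3 = 108; 108−1 = 107
i=1: 107 = 3^(3 + 1) + 2·3^2 + 2·3 + 2 (b=3); 3→4: 4^(4 + 1) + 2·4^2 + 2·4 + 2 = 1066; 1066−1 = 1065
i=2: 1065 = 4^(4 + 1) + 2·4^2 + 2·4 + 1 (b=4); 4→5: 5^(5 + 1) + 2·5^2 + 2·5 + 1 = 15686; 15686−1 = 15685
i=3: 15685 = 5^(5 + 1) + 2·5^2 + 2·5 (b=5); 5→6: 6^(6 + 1) + 2·6^2 + 2·6 = 280020; 280020−1 = 280019
i=4: 280019 = 6^(6 + 1) + 2·6^2 + 6 + 5 (b=6); 6→7: 7^(7 + 1) + 2·7^2 + 7 + 5 = 5764911; 5764911−1 = 5764910

6^(6 + 1) + 2·6^2 + 6 + 5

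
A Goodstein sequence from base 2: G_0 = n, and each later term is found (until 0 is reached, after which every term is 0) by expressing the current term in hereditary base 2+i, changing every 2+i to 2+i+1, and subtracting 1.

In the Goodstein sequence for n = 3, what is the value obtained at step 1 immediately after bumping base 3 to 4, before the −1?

(0) 3|_2 = 2 + 1 ↦ 3 + 1|_3 = 4 ⇒ 3
(1) 3|_3 = 3 ↦ 4|_4 = 4 ⇒ 3

4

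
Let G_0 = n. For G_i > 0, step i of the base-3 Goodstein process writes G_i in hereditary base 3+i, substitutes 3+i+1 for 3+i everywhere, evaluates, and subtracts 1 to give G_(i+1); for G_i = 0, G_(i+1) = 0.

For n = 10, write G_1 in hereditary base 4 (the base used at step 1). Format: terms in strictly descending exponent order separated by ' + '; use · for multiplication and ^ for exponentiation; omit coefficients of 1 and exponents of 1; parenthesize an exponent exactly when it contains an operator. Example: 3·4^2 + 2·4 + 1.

4^2

i=0: 10 = 3^2 + 1 (b=3); 3→4: 4^2 + 1 = 17; 17−1 = 16
i=1: 16 = 4^2 (b=4); 4→5: 5^2 = 25; 25−1 = 24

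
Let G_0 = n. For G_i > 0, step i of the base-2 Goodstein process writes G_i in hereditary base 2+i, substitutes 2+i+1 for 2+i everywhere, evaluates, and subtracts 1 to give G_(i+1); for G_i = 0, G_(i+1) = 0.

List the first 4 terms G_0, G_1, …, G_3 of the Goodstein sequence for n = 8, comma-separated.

8, 80, 553, 6310

8 —HB2→ 2^(2 + 1) —bump→ 3^(3 + 1) = 81 —(−1)→ 80
80 —HB3→ 2·3^3 + 2·3^2 + 2·3 + 2 —bump→ 2·4^4 + 2·4^2 + 2·4 + 2 = 554 —(−1)→ 553
553 —HB4→ 2·4^4 + 2·4^2 + 2·4 + 1 —bump→ 2·5^5 + 2·5^2 + 2·5 + 1 = 6311 —(−1)→ 6310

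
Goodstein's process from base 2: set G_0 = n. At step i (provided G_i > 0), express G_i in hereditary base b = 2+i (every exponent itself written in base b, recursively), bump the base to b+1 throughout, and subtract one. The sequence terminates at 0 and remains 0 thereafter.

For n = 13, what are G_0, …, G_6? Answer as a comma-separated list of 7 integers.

13, 108, 1279, 16092, 280711, 5765998, 134219479

G_0 = 13. HB_2(13) = 2^(2 + 1) + 2^2 + 1. Bump = 109. G_1 = 108.
G_1 = 108. HB_3(108) = 3^(3 + 1) + 3^3. Bump = 1280. G_2 = 1279.
G_2 = 1279. HB_4(1279) = 4^(4 + 1) + 3·4^3 + 3·4^2 + 3·4 + 3. Bump = 16093. G_3 = 16092.
G_3 = 16092. HB_5(16092) = 5^(5 + 1) + 3·5^3 + 3·5^2 + 3·5 + 2. Bump = 280712. G_4 = 280711.
G_4 = 280711. HB_6(280711) = 6^(6 + 1) + 3·6^3 + 3·6^2 + 3·6 + 1. Bump = 5765999. G_5 = 5765998.
G_5 = 5765998. HB_7(5765998) = 7^(7 + 1) + 3·7^3 + 3·7^2 + 3·7. Bump = 134219480. G_6 = 134219479.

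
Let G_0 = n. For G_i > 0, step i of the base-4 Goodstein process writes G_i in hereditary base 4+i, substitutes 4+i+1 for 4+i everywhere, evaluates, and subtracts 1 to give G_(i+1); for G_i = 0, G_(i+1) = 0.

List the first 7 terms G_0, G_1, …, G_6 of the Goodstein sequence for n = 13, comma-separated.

13, 15, 17, 18, 19, 20, 21

i=0: 13 = 3·4 + 1 (b=4); 4→5: 3·5 + 1 = 16; 16−1 = 15
i=1: 15 = 3·5 (b=5); 5→6: 3·6 = 18; 18−1 = 17
i=2: 17 = 2·6 + 5 (b=6); 6→7: 2·7 + 5 = 19; 19−1 = 18
i=3: 18 = 2·7 + 4 (b=7); 7→8: 2·8 + 4 = 20; 20−1 = 19
i=4: 19 = 2·8 + 3 (b=8); 8→9: 2·9 + 3 = 21; 21−1 = 20
i=5: 20 = 2·9 + 2 (b=9); 9→10: 2·10 + 2 = 22; 22−1 = 21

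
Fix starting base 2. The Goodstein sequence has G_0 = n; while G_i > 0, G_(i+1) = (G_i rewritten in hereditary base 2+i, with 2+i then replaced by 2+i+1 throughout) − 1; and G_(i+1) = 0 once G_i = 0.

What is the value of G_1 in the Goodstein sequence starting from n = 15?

111

15 —HB2→ 2^(2 + 1) + 2^2 + 2 + 1 —bump→ 3^(3 + 1) + 3^3 + 3 + 1 = 112 —(−1)→ 111
111 —HB3→ 3^(3 + 1) + 3^3 + 3 —bump→ 4^(4 + 1) + 4^4 + 4 = 1284 —(−1)→ 1283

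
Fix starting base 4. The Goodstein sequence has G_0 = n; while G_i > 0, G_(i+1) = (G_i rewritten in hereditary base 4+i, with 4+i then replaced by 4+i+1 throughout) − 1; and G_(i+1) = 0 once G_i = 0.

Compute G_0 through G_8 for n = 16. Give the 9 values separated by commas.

16, 24, 27, 30, 33, 36, 39, 41, 43

G_0=16  [base 4] 4^2  →[4↦5]→  5^2 = 25  −1 ⇒ G_1=24
G_1=24  [base 5] 4·5 + 4  →[5↦6]→  4·6 + 4 = 28  −1 ⇒ G_2=27
G_2=27  [base 6] 4·6 + 3  →[6↦7]→  4·7 + 3 = 31  −1 ⇒ G_3=30
G_3=30  [base 7] 4·7 + 2  →[7↦8]→  4·8 + 2 = 34  −1 ⇒ G_4=33
G_4=33  [base 8] 4·8 + 1  →[8↦9]→  4·9 + 1 = 37  −1 ⇒ G_5=36
G_5=36  [base 9] 4·9  →[9↦10]→  4·10 = 40  −1 ⇒ G_6=39
G_6=39  [base 10] 3·10 + 9  →[10↦11]→  3·11 + 9 = 42  −1 ⇒ G_7=41
G_7=41  [base 11] 3·11 + 8  →[11↦12]→  3·12 + 8 = 44  −1 ⇒ G_8=43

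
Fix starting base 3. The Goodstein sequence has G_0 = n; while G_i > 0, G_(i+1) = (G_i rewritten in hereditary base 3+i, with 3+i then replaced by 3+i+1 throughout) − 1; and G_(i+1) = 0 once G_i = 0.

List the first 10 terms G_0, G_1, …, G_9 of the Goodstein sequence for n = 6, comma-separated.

6, 7, 7, 7, 7, 7, 6, 5, 4, 3

[0] 6 ≡ 2·3 (base 3). Lift 4: 8. −1: 7.
[1] 7 ≡ 4 + 3 (base 4). Lift 5: 8. −1: 7.
[2] 7 ≡ 5 + 2 (base 5). Lift 6: 8. −1: 7.
[3] 7 ≡ 6 + 1 (base 6). Lift 7: 8. −1: 7.
[4] 7 ≡ 7 (base 7). Lift 8: 8. −1: 7.
[5] 7 ≡ 7 (base 8). Lift 9: 7. −1: 6.
[6] 6 ≡ 6 (base 9). Lift 10: 6. −1: 5.
[7] 5 ≡ 5 (base 10). Lift 11: 5. −1: 4.
[8] 4 ≡ 4 (base 11). Lift 12: 4. −1: 3.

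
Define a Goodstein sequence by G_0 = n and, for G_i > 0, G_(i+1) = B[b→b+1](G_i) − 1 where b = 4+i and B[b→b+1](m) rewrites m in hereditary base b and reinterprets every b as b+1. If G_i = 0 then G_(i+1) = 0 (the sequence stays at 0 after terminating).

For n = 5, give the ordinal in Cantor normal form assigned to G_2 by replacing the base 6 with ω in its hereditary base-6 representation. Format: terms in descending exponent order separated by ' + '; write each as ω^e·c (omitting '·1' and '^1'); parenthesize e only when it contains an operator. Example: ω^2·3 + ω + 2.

5

(0) 5|_4 = 4 + 1 ↦ 5 + 1|_5 = 6 ⇒ 5
(1) 5|_5 = 5 ↦ 6|_6 = 6 ⇒ 5
(2) 5|_6 = 5 ↦ 5|_7 = 5 ⇒ 4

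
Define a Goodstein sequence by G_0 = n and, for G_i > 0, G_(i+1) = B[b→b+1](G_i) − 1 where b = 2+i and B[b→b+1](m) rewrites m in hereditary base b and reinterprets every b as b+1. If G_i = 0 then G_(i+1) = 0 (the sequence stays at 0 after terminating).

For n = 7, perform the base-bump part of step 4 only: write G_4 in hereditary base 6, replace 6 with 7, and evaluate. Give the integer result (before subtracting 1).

823544

G_0 = 7. HB_2(7) = 2^2 + 2 + 1. Bump = 31. G_1 = 30.
G_1 = 30. HB_3(30) = 3^3 + 3. Bump = 260. G_2 = 259.
G_2 = 259. HB_4(259) = 4^4 + 3. Bump = 3128. G_3 = 3127.
G_3 = 3127. HB_5(3127) = 5^5 + 2. Bump = 46658. G_4 = 46657.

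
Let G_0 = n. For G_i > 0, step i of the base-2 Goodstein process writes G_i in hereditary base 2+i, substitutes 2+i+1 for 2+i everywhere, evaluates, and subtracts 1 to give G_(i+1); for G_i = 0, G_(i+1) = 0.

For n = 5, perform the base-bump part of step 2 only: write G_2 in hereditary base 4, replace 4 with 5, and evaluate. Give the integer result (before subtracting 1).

G_0=5  [base 2] 2^2 + 1  →[2↦3]→  3^3 + 1 = 28  −1 ⇒ G_1=27
G_1=27  [base 3] 3^3  →[3↦4]→  4^4 = 256  −1 ⇒ G_2=255
G_2=255  [base 4] 3·4^3 + 3·4^2 + 3·4 + 3  →[4↦5]→  3·5^3 + 3·5^2 + 3·5 + 3 = 468  −1 ⇒ G_3=467

468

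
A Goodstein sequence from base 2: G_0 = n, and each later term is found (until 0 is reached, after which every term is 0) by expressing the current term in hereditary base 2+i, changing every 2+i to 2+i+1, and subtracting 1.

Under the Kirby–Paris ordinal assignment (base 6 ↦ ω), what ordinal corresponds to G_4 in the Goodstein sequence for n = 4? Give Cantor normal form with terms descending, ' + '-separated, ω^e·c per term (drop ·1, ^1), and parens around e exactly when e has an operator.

ω^2·2 + ω + 5

(0) 4|_2 = 2^2 ↦ 3^3|_3 = 27 ⇒ 26
(1) 26|_3 = 2·3^2 + 2·3 + 2 ↦ 2·4^2 + 2·4 + 2|_4 = 42 ⇒ 41
(2) 41|_4 = 2·4^2 + 2·4 + 1 ↦ 2·5^2 + 2·5 + 1|_5 = 61 ⇒ 60
(3) 60|_5 = 2·5^2 + 2·5 ↦ 2·6^2 + 2·6|_6 = 84 ⇒ 83
(4) 83|_6 = 2·6^2 + 6 + 5 ↦ 2·7^2 + 7 + 5|_7 = 110 ⇒ 109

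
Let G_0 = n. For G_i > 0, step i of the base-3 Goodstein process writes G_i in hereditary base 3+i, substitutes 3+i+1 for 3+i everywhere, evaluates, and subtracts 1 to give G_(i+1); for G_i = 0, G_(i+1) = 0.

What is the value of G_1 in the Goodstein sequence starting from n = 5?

5

(0) 5|_3 = 3 + 2 ↦ 4 + 2|_4 = 6 ⇒ 5
(1) 5|_4 = 4 + 1 ↦ 5 + 1|_5 = 6 ⇒ 5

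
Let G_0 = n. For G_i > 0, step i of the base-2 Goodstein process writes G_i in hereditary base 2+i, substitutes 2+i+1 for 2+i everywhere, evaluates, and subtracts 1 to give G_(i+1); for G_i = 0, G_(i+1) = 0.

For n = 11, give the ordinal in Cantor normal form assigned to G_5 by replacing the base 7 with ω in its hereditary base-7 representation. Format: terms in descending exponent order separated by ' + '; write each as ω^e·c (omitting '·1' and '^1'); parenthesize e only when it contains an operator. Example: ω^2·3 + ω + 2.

11 —HB2→ 2^(2 + 1) + 2 + 1 —bump→ 3^(3 + 1) + 3 + 1 = 85 —(−1)→ 84
84 —HB3→ 3^(3 + 1) + 3 —bump→ 4^(4 + 1) + 4 = 1028 —(−1)→ 1027
1027 —HB4→ 4^(4 + 1) + 3 —bump→ 5^(5 + 1) + 3 = 15628 —(−1)→ 15627
15627 —HB5→ 5^(5 + 1) + 2 —bump→ 6^(6 + 1) + 2 = 279938 —(−1)→ 279937
279937 —HB6→ 6^(6 + 1) + 1 —bump→ 7^(7 + 1) + 1 = 5764802 —(−1)→ 5764801
5764801 —HB7→ 7^(7 + 1) —bump→ 8^(8 + 1) = 134217728 —(−1)→ 134217727

ω^(ω + 1)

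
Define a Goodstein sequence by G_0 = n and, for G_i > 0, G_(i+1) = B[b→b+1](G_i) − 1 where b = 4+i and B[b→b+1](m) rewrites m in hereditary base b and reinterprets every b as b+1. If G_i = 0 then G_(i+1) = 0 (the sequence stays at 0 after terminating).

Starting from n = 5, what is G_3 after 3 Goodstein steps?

4

step 0: 5 = 4 + 1; sub 5 for 4: 5 + 1; = 6; G_1 = 6−1 = 5
step 1: 5 = 5; sub 6 for 5: 6; = 6; G_2 = 6−1 = 5
step 2: 5 = 5; sub 7 for 6: 5; = 5; G_3 = 5−1 = 4
step 3: 4 = 4; sub 8 for 7: 4; = 4; G_4 = 4−1 = 3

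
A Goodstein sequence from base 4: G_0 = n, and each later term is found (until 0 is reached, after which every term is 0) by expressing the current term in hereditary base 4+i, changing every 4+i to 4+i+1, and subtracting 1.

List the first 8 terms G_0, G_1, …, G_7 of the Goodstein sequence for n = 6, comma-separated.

6, 6, 6, 6, 5, 4, 3, 2

(0) 6|_4 = 4 + 2 ↦ 5 + 2|_5 = 7 ⇒ 6
(1) 6|_5 = 5 + 1 ↦ 6 + 1|_6 = 7 ⇒ 6
(2) 6|_6 = 6 ↦ 7|_7 = 7 ⇒ 6
(3) 6|_7 = 6 ↦ 6|_8 = 6 ⇒ 5
(4) 5|_8 = 5 ↦ 5|_9 = 5 ⇒ 4
(5) 4|_9 = 4 ↦ 4|_10 = 4 ⇒ 3
(6) 3|_10 = 3 ↦ 3|_11 = 3 ⇒ 2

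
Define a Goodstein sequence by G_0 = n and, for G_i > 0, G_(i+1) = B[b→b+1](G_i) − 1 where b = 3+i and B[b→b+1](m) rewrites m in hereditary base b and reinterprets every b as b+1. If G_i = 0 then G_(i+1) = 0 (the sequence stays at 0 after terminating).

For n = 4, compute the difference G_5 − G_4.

G_0 = 4. HB_3(4) = 3 + 1. Bump = 5. G_1 = 4.
G_1 = 4. HB_4(4) = 4. Bump = 5. G_2 = 4.
G_2 = 4. HB_5(4) = 4. Bump = 4. G_3 = 3.
G_3 = 3. HB_6(3) = 3. Bump = 3. G_4 = 2.
G_4 = 2. HB_7(2) = 2. Bump = 2. G_5 = 1.

-1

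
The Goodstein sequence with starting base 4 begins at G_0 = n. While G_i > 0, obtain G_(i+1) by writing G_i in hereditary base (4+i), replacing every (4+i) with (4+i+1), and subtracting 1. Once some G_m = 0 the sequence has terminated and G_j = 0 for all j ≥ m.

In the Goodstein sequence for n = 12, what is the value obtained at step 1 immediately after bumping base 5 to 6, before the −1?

16

(0) 12|_4 = 3·4 ↦ 3·5|_5 = 15 ⇒ 14
(1) 14|_5 = 2·5 + 4 ↦ 2·6 + 4|_6 = 16 ⇒ 15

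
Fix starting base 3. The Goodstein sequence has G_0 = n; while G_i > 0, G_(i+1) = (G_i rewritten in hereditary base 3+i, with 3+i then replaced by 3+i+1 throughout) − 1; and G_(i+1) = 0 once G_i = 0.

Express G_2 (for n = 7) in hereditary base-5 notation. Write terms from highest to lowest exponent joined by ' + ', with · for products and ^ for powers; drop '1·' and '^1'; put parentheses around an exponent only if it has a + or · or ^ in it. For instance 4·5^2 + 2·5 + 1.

(0) 7|_3 = 2·3 + 1 ↦ 2·4 + 1|_4 = 9 ⇒ 8
(1) 8|_4 = 2·4 ↦ 2·5|_5 = 10 ⇒ 9
(2) 9|_5 = 5 + 4 ↦ 6 + 4|_6 = 10 ⇒ 9

5 + 4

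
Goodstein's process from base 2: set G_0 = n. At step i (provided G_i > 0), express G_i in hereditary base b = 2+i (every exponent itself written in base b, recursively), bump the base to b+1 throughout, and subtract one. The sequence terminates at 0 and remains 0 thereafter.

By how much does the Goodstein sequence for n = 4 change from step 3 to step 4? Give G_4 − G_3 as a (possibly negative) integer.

4 —HB2→ 2^2 —bump→ 3^3 = 27 —(−1)→ 26
26 —HB3→ 2·3^2 + 2·3 + 2 —bump→ 2·4^2 + 2·4 + 2 = 42 —(−1)→ 41
41 —HB4→ 2·4^2 + 2·4 + 1 —bump→ 2·5^2 + 2·5 + 1 = 61 —(−1)→ 60
60 —HB5→ 2·5^2 + 2·5 —bump→ 2·6^2 + 2·6 = 84 —(−1)→ 83

23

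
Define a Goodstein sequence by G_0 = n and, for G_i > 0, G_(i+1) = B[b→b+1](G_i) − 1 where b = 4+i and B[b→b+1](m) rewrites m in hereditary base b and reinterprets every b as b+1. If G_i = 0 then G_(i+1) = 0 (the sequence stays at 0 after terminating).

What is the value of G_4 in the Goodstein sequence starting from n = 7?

7

[0] 7 ≡ 4 + 3 (base 4). Lift 5: 8. −1: 7.
[1] 7 ≡ 5 + 2 (base 5). Lift 6: 8. −1: 7.
[2] 7 ≡ 6 + 1 (base 6). Lift 7: 8. −1: 7.
[3] 7 ≡ 7 (base 7). Lift 8: 8. −1: 7.
[4] 7 ≡ 7 (base 8). Lift 9: 7. −1: 6.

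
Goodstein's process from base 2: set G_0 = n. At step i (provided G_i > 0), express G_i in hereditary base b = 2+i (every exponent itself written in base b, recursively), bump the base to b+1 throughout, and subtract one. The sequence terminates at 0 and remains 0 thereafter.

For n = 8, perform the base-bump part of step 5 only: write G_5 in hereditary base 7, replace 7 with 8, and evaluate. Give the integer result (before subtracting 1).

33554572

[0] 8 ≡ 2^(2 + 1) (base 2). Lift 3: 81. −1: 80.
[1] 80 ≡ 2·3^3 + 2·3^2 + 2·3 + 2 (base 3). Lift 4: 554. −1: 553.
[2] 553 ≡ 2·4^4 + 2·4^2 + 2·4 + 1 (base 4). Lift 5: 6311. −1: 6310.
[3] 6310 ≡ 2·5^5 + 2·5^2 + 2·5 (base 5). Lift 6: 93396. −1: 93395.
[4] 93395 ≡ 2·6^6 + 2·6^2 + 6 + 5 (base 6). Lift 7: 1647196. −1: 1647195.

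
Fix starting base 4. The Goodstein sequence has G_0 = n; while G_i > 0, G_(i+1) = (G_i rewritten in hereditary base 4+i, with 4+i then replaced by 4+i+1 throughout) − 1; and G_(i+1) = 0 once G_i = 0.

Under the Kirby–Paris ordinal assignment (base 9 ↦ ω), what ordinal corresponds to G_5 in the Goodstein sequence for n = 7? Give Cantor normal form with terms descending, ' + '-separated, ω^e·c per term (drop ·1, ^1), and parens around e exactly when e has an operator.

[0] 7 ≡ 4 + 3 (base 4). Lift 5: 8. −1: 7.
[1] 7 ≡ 5 + 2 (base 5). Lift 6: 8. −1: 7.
[2] 7 ≡ 6 + 1 (base 6). Lift 7: 8. −1: 7.
[3] 7 ≡ 7 (base 7). Lift 8: 8. −1: 7.
[4] 7 ≡ 7 (base 8). Lift 9: 7. −1: 6.
[5] 6 ≡ 6 (base 9). Lift 10: 6. −1: 5.

6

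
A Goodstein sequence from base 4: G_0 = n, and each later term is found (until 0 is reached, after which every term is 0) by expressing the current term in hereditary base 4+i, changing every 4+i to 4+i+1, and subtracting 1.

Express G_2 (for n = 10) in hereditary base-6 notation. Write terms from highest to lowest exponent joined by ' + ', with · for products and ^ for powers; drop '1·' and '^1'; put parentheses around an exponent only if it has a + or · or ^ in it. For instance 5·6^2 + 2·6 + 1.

2·6

(0) 10|_4 = 2·4 + 2 ↦ 2·5 + 2|_5 = 12 ⇒ 11
(1) 11|_5 = 2·5 + 1 ↦ 2·6 + 1|_6 = 13 ⇒ 12
(2) 12|_6 = 2·6 ↦ 2·7|_7 = 14 ⇒ 13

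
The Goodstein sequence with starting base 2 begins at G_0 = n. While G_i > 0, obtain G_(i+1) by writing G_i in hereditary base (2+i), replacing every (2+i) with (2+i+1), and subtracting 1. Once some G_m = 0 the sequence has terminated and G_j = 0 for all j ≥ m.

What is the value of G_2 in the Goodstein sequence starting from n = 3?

(0) 3|_2 = 2 + 1 ↦ 3 + 1|_3 = 4 ⇒ 3
(1) 3|_3 = 3 ↦ 4|_4 = 4 ⇒ 3
(2) 3|_4 = 3 ↦ 3|_5 = 3 ⇒ 2

3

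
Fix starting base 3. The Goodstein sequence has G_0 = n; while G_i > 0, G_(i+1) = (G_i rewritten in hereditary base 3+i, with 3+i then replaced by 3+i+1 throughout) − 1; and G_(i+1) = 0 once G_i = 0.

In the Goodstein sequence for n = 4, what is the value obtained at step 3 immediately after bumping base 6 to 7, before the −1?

3

step 0: 4 = 3 + 1; sub 4 for 3: 4 + 1; = 5; G_1 = 5−1 = 4
step 1: 4 = 4; sub 5 for 4: 5; = 5; G_2 = 5−1 = 4
step 2: 4 = 4; sub 6 for 5: 4; = 4; G_3 = 4−1 = 3
step 3: 3 = 3; sub 7 for 6: 3; = 3; G_4 = 3−1 = 2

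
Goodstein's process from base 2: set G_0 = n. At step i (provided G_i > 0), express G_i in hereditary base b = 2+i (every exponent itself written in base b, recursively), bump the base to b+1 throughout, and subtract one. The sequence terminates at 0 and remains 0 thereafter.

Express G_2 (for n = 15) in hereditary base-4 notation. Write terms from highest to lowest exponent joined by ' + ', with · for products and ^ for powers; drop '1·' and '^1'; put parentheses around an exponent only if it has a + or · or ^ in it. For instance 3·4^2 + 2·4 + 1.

i=0: 15 = 2^(2 + 1) + 2^2 + 2 + 1 (b=2); 2→3: 3^(3 + 1) + 3^3 + 3 + 1 = 112; 112−1 = 111
i=1: 111 = 3^(3 + 1) + 3^3 + 3 (b=3); 3→4: 4^(4 + 1) + 4^4 + 4 = 1284; 1284−1 = 1283
i=2: 1283 = 4^(4 + 1) + 4^4 + 3 (b=4); 4→5: 5^(5 + 1) + 5^5 + 3 = 18753; 18753−1 = 18752

4^(4 + 1) + 4^4 + 3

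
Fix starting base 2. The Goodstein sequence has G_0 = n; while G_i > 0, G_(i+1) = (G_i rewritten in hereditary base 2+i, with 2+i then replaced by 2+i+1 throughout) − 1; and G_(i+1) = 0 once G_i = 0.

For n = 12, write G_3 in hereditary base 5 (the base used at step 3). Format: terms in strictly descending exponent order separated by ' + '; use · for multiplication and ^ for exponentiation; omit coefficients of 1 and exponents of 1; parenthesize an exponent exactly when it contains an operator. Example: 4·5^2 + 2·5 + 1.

5^(5 + 1) + 2·5^2 + 2·5

i=0: 12 = 2^(2 + 1) + 2^2 (b=2); 2→3: 3^(3 + 1) + 3^3 = 108; 108−1 = 107
i=1: 107 = 3^(3 + 1) + 2·3^2 + 2·3 + 2 (b=3); 3→4: 4^(4 + 1) + 2·4^2 + 2·4 + 2 = 1066; 1066−1 = 1065
i=2: 1065 = 4^(4 + 1) + 2·4^2 + 2·4 + 1 (b=4); 4→5: 5^(5 + 1) + 2·5^2 + 2·5 + 1 = 15686; 15686−1 = 15685
i=3: 15685 = 5^(5 + 1) + 2·5^2 + 2·5 (b=5); 5→6: 6^(6 + 1) + 2·6^2 + 2·6 = 280020; 280020−1 = 280019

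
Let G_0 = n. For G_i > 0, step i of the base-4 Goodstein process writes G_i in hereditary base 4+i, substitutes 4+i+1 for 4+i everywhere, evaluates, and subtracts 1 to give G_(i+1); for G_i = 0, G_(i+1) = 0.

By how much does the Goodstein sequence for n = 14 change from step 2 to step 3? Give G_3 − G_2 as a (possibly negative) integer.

step 0: 14 = 3·4 + 2; sub 5 for 4: 3·5 + 2; = 17; G_1 = 17−1 = 16
step 1: 16 = 3·5 + 1; sub 6 for 5: 3·6 + 1; = 19; G_2 = 19−1 = 18
step 2: 18 = 3·6; sub 7 for 6: 3·7; = 21; G_3 = 21−1 = 20

2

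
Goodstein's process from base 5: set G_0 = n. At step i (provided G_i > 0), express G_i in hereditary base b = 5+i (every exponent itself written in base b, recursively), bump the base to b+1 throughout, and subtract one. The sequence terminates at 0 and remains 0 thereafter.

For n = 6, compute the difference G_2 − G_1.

0

base 5: 6 = 5 + 1; at 6: 6 + 1 = 7; next = 6
base 6: 6 = 6; at 7: 7 = 7; next = 6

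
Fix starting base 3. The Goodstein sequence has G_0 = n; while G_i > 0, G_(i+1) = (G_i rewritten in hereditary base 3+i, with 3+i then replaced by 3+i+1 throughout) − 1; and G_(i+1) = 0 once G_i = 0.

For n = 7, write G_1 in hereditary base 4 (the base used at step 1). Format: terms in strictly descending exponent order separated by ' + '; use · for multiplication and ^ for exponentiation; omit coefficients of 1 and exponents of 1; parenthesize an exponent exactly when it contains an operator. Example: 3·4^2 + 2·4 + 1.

2·4

G_0=7  [base 3] 2·3 + 1  →[3↦4]→  2·4 + 1 = 9  −1 ⇒ G_1=8
G_1=8  [base 4] 2·4  →[4↦5]→  2·5 = 10  −1 ⇒ G_2=9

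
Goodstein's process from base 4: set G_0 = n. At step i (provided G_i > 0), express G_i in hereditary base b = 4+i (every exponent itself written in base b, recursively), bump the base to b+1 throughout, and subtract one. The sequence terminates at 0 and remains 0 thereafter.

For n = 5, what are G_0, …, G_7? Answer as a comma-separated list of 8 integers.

5, 5, 5, 4, 3, 2, 1, 0

5 —HB4→ 4 + 1 —bump→ 5 + 1 = 6 —(−1)→ 5
5 —HB5→ 5 —bump→ 6 = 6 —(−1)→ 5
5 —HB6→ 5 —bump→ 5 = 5 —(−1)→ 4
4 —HB7→ 4 —bump→ 4 = 4 —(−1)→ 3
3 —HB8→ 3 —bump→ 3 = 3 —(−1)→ 2
2 —HB9→ 2 —bump→ 2 = 2 —(−1)→ 1
1 —HB10→ 1 —bump→ 1 = 1 —(−1)→ 0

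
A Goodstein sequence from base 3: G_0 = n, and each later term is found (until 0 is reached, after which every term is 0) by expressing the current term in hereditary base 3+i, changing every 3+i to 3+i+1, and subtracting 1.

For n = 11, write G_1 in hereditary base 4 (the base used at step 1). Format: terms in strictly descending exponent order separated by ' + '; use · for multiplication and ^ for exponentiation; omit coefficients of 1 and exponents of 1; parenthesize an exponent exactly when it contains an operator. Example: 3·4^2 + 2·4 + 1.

4^2 + 1

[0] 11 ≡ 3^2 + 2 (base 3). Lift 4: 18. −1: 17.
[1] 17 ≡ 4^2 + 1 (base 4). Lift 5: 26. −1: 25.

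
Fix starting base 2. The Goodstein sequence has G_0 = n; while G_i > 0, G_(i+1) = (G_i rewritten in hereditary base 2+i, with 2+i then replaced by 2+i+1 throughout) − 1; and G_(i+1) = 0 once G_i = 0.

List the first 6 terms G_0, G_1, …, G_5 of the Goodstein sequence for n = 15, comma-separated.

15, 111, 1283, 18752, 326593, 6588344

step 0: 15 = 2^(2 + 1) + 2^2 + 2 + 1; sub 3 for 2: 3^(3 + 1) + 3^3 + 3 + 1; = 112; G_1 = 112−1 = 111
step 1: 111 = 3^(3 + 1) + 3^3 + 3; sub 4 for 3: 4^(4 + 1) + 4^4 + 4; = 1284; G_2 = 1284−1 = 1283
step 2: 1283 = 4^(4 + 1) + 4^4 + 3; sub 5 for 4: 5^(5 + 1) + 5^5 + 3; = 18753; G_3 = 18753−1 = 18752
step 3: 18752 = 5^(5 + 1) + 5^5 + 2; sub 6 for 5: 6^(6 + 1) + 6^6 + 2; = 326594; G_4 = 326594−1 = 326593
step 4: 326593 = 6^(6 + 1) + 6^6 + 1; sub 7 for 6: 7^(7 + 1) + 7^7 + 1; = 6588345; G_5 = 6588345−1 = 6588344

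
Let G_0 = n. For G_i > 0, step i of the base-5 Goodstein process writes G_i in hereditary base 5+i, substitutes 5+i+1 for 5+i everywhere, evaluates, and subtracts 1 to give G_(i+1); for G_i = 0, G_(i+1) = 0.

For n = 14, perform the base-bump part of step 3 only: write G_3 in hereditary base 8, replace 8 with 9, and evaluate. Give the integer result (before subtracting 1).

19

G_0=14  [base 5] 2·5 + 4  →[5↦6]→  2·6 + 4 = 16  −1 ⇒ G_1=15
G_1=15  [base 6] 2·6 + 3  →[6↦7]→  2·7 + 3 = 17  −1 ⇒ G_2=16
G_2=16  [base 7] 2·7 + 2  →[7↦8]→  2·8 + 2 = 18  −1 ⇒ G_3=17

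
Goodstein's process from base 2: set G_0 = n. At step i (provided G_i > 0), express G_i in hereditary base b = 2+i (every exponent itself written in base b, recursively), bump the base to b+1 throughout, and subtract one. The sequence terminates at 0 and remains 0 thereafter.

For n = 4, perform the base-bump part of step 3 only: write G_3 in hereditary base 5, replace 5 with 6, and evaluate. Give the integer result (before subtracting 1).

84

4 —HB2→ 2^2 —bump→ 3^3 = 27 —(−1)→ 26
26 —HB3→ 2·3^2 + 2·3 + 2 —bump→ 2·4^2 + 2·4 + 2 = 42 —(−1)→ 41
41 —HB4→ 2·4^2 + 2·4 + 1 —bump→ 2·5^2 + 2·5 + 1 = 61 —(−1)→ 60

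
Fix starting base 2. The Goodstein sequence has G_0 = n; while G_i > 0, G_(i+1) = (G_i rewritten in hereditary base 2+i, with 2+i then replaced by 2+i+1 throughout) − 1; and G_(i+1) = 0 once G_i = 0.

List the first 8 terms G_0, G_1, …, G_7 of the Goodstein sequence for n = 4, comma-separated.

4 —HB2→ 2^2 —bump→ 3^3 = 27 —(−1)→ 26
26 —HB3→ 2·3^2 + 2·3 + 2 —bump→ 2·4^2 + 2·4 + 2 = 42 —(−1)→ 41
41 —HB4→ 2·4^2 + 2·4 + 1 —bump→ 2·5^2 + 2·5 + 1 = 61 —(−1)→ 60
60 —HB5→ 2·5^2 + 2·5 —bump→ 2·6^2 + 2·6 = 84 —(−1)→ 83
83 —HB6→ 2·6^2 + 6 + 5 —bump→ 2·7^2 + 7 + 5 = 110 —(−1)→ 109
109 —HB7→ 2·7^2 + 7 + 4 —bump→ 2·8^2 + 8 + 4 = 140 —(−1)→ 139
139 —HB8→ 2·8^2 + 8 + 3 —bump→ 2·9^2 + 9 + 3 = 174 —(−1)→ 173

4, 26, 41, 60, 83, 109, 139, 173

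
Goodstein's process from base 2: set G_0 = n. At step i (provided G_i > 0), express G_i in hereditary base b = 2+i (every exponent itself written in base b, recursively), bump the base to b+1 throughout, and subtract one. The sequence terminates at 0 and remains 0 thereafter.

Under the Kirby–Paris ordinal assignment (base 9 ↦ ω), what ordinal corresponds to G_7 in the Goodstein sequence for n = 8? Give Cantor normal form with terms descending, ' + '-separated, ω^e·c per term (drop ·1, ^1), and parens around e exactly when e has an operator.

G_0=8  [base 2] 2^(2 + 1)  →[2↦3]→  3^(3 + 1) = 81  −1 ⇒ G_1=80
G_1=80  [base 3] 2·3^3 + 2·3^2 + 2·3 + 2  →[3↦4]→  2·4^4 + 2·4^2 + 2·4 + 2 = 554  −1 ⇒ G_2=553
G_2=553  [base 4] 2·4^4 + 2·4^2 + 2·4 + 1  →[4↦5]→  2·5^5 + 2·5^2 + 2·5 + 1 = 6311  −1 ⇒ G_3=6310
G_3=6310  [base 5] 2·5^5 + 2·5^2 + 2·5  →[5↦6]→  2·6^6 + 2·6^2 + 2·6 = 93396  −1 ⇒ G_4=93395
G_4=93395  [base 6] 2·6^6 + 2·6^2 + 6 + 5  →[6↦7]→  2·7^7 + 2·7^2 + 7 + 5 = 1647196  −1 ⇒ G_5=1647195
G_5=1647195  [base 7] 2·7^7 + 2·7^2 + 7 + 4  →[7↦8]→  2·8^8 + 2·8^2 + 8 + 4 = 33554572  −1 ⇒ G_6=33554571
G_6=33554571  [base 8] 2·8^8 + 2·8^2 + 8 + 3  →[8↦9]→  2·9^9 + 2·9^2 + 9 + 3 = 774841152  −1 ⇒ G_7=774841151

ω^ω·2 + ω^2·2 + ω + 2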